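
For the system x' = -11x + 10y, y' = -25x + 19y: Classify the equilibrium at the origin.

unstable spiral

A = [[-11,10],[-25,19]]; det(A-λI) = λ^2 - 8λ + 41.
λ = 4 ± 5i: positive real part.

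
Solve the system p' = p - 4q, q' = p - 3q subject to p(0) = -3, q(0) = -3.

Coefficient matrix A = [[1, -4], [1, -3]].
Characteristic polynomial det(A - λI) = λ^2 + 2λ + 1 = 0.
Single eigenvalue λ = -1 with algebraic multiplicity 2.
Eigenvector v = (2,1); generalized eigenvector w with (A-λI)w=v is (1,0).
General solution: e^(-t)[c_1·v + c_2·(t·v + w)].
Applying p(0)=-3, q(0)=-3 gives c_1=-3, c_2=3.

p(t) = 6te^(-t) - 3e^(-t), q(t) = 3te^(-t) - 3e^(-t)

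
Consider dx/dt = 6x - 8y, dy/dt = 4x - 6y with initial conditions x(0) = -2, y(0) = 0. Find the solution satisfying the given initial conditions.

x(t) = -4e^(2t) + 2e^(-2t), y(t) = -2e^(2t) + 2e^(-2t)

Coefficient matrix A = [[6, -8], [4, -6]].
Characteristic polynomial det(A - λI) = λ^2 - 4 = 0.
Eigenvalues λ = -2, 2.
For λ=-2: (A-λI) row 1 is [8, -8], so an eigenvector is (1, 1).
For λ=2: (A-λI) row 1 is [4, -8], so an eigenvector is (-2, -1).
General solution: C_1e^(-2t)(1,1) + C_2e^(2t)(-2,-1).
Applying x(0)=-2, y(0)=0 gives C_1=2, C_2=2.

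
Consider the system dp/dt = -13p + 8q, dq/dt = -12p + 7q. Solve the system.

Coefficient matrix A = [[-13, 8], [-12, 7]].
Characteristic polynomial det(A - λI) = λ^2 + 6λ + 5 = 0.
Eigenvalues λ = -1, -5.
For λ=-1: (A-λI) row 1 is [-12, 8], so an eigenvector is (-2, -3).
For λ=-5: (A-λI) row 1 is [-8, 8], so an eigenvector is (1, 1).
General solution: K_1e^(-t)(-2,-3) + K_2e^(-5t)(1,1).

p(t) = -2K_1e^(-t) + K_2e^(-5t), q(t) = -3K_1e^(-t) + K_2e^(-5t)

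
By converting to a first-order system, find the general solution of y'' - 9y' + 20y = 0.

Let x_1 = y, x_2 = y'. Then x_1' = x_2 and x_2' = -20x_1 + 9x_2.
A = [[0,1],[-20,9]]; det(A-λI) = λ^2 - 9λ + 20.
Eigenvalues λ = 4, 5 with eigenvectors (1,4), (1,5).

y(t) = K_1e^(4t) + K_2e^(5t)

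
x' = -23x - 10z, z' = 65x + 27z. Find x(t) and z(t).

Coefficient matrix A = [[-23, -10], [65, 27]].
Characteristic polynomial det(A - λI) = λ^2 - 4λ + 29 = 0.
Eigenvalues λ = 2 ± 5i (complex conjugate pair).
For λ=2+5i: an eigenvector is (-1,3) - i(-1,2) = (-1 + i, 3 - 2i).
A real fundamental pair from Re and Im of e^((2+5i)t)v: X_1 = e^(2t)(cos(5t)·(-1,3) + sin(5t)·(-1,2)), X_2 = e^(2t)(sin(5t)·(-1,3) - cos(5t)·(-1,2)).
General solution: c_1X_1 + c_2X_2.

x(t) = -c_1e^(2t)sin(5t) - c_1e^(2t)cos(5t) - c_2e^(2t)sin(5t) + c_2e^(2t)cos(5t), z(t) = 2c_1e^(2t)sin(5t) + 3c_1e^(2t)cos(5t) + 3c_2e^(2t)sin(5t) - 2c_2e^(2t)cos(5t)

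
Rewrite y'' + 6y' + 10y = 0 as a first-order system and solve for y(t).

y(t) = C_1e^(-3t)cos(t) + C_2e^(-3t)sin(t)

Let x_1 = y, x_2 = y'. Then x_1' = x_2 and x_2' = -10x_1 - 6x_2.
A = [[0,1],[-10,-6]]; det(A-λI) = λ^2 + 6λ + 10.
Eigenvalues λ = -3 ± i.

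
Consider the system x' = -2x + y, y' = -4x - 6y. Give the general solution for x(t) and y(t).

x(t) = -C_1e^(-4t) - C_2te^(-4t), y(t) = 2C_1e^(-4t) + 2C_2te^(-4t) - C_2e^(-4t)

Coefficient matrix A = [[-2, 1], [-4, -6]].
Characteristic polynomial det(A - λI) = λ^2 + 8λ + 16 = 0.
Single eigenvalue λ = -4 with algebraic multiplicity 2.
Eigenvector v = (-1,2); generalized eigenvector w with (A-λI)w=v is (0,-1).
General solution: e^(-4t)[C_1·v + C_2·(t·v + w)].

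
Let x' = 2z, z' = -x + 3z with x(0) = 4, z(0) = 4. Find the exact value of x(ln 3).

36

A = [[0,2],[-1,3]]; eigenvalues λ = 2, 1.
Eigenvectors: (1,1) for λ=2, (2,1) for λ=1.
From the initial condition, c_1 = 4, c_2 = 0.
x(ln 3) = (4)(3^2)(1) + (0)(3^1)(2) = 36.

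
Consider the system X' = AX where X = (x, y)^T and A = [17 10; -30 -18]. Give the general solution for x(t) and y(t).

x(t) = -C_1e^(-3t) + 2C_2e^(2t), y(t) = 2C_1e^(-3t) - 3C_2e^(2t)

Coefficient matrix A = [[17, 10], [-30, -18]].
Characteristic polynomial det(A - λI) = λ^2 + λ - 6 = 0.
Eigenvalues λ = -3, 2.
For λ=-3: (A-λI) row 1 is [20, 10], so an eigenvector is (-1, 2).
For λ=2: (A-λI) row 1 is [15, 10], so an eigenvector is (2, -3).
General solution: C_1e^(-3t)(-1,2) + C_2e^(2t)(2,-3).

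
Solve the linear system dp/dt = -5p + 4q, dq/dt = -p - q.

Coefficient matrix A = [[-5, 4], [-1, -1]].
Characteristic polynomial det(A - λI) = λ^2 + 6λ + 9 = 0.
Single eigenvalue λ = -3 with algebraic multiplicity 2.
Eigenvector v = (-2,-1); generalized eigenvector w with (A-λI)w=v is (-3,-2).
General solution: e^(-3t)[K_1·v + K_2·(t·v + w)].

p(t) = -2K_1e^(-3t) - 2K_2te^(-3t) - 3K_2e^(-3t), q(t) = -K_1e^(-3t) - K_2te^(-3t) - 2K_2e^(-3t)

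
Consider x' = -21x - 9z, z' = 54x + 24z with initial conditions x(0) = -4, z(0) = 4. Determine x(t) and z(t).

Coefficient matrix A = [[-21, -9], [54, 24]].
Characteristic polynomial det(A - λI) = λ^2 - 3λ - 18 = 0.
Eigenvalues λ = -3, 6.
For λ=-3: (A-λI) row 1 is [-18, -9], so an eigenvector is (1, -2).
For λ=6: (A-λI) row 1 is [-27, -9], so an eigenvector is (1, -3).
General solution: C_1e^(-3t)(1,-2) + C_2e^(6t)(1,-3).
Applying x(0)=-4, z(0)=4 gives C_1=-8, C_2=4.

x(t) = 4e^(6t) - 8e^(-3t), z(t) = -12e^(6t) + 16e^(-3t)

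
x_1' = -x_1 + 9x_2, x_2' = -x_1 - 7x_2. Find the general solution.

x_1(t) = 3K_1e^(-4t) + 3K_2te^(-4t) + K_2e^(-4t), x_2(t) = -K_1e^(-4t) - K_2te^(-4t)

Coefficient matrix A = [[-1, 9], [-1, -7]].
Characteristic polynomial det(A - λI) = λ^2 + 8λ + 16 = 0.
Single eigenvalue λ = -4 with algebraic multiplicity 2.
Eigenvector v = (3,-1); generalized eigenvector w with (A-λI)w=v is (1,0).
General solution: e^(-4t)[K_1·v + K_2·(t·v + w)].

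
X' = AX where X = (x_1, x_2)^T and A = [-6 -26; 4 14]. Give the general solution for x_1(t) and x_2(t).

Coefficient matrix A = [[-6, -26], [4, 14]].
Characteristic polynomial det(A - λI) = λ^2 - 8λ + 20 = 0.
Eigenvalues λ = 4 ± 2i (complex conjugate pair).
For λ=4+2i: an eigenvector is (-2,1) - i(-3,1) = (-2 + 3i, 1 - i).
A real fundamental pair from Re and Im of e^((4+2i)t)v: X_1 = e^(4t)(cos(2t)·(-2,1) + sin(2t)·(-3,1)), X_2 = e^(4t)(sin(2t)·(-2,1) - cos(2t)·(-3,1)).
General solution: c_1X_1 + c_2X_2.

x_1(t) = -3c_1e^(4t)sin(2t) - 2c_1e^(4t)cos(2t) - 2c_2e^(4t)sin(2t) + 3c_2e^(4t)cos(2t), x_2(t) = c_1e^(4t)sin(2t) + c_1e^(4t)cos(2t) + c_2e^(4t)sin(2t) - c_2e^(4t)cos(2t)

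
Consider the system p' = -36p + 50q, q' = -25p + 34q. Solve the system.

p(t) = C_1e^(-t)sin(5t) - 3C_1e^(-t)cos(5t) - 3C_2e^(-t)sin(5t) - C_2e^(-t)cos(5t), q(t) = C_1e^(-t)sin(5t) - 2C_1e^(-t)cos(5t) - 2C_2e^(-t)sin(5t) - C_2e^(-t)cos(5t)

Coefficient matrix A = [[-36, 50], [-25, 34]].
Characteristic polynomial det(A - λI) = λ^2 + 2λ + 26 = 0.
Eigenvalues λ = -1 ± 5i (complex conjugate pair).
For λ=-1+5i: an eigenvector is (-3,-2) - i(1,1) = (-3 - i, -2 - i).
A real fundamental pair from Re and Im of e^((-1+5i)t)v: X_1 = e^(-t)(cos(5t)·(-3,-2) + sin(5t)·(1,1)), X_2 = e^(-t)(sin(5t)·(-3,-2) - cos(5t)·(1,1)).
General solution: C_1X_1 + C_2X_2.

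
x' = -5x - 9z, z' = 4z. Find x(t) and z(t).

x(t) = -C_1e^(4t) + C_2e^(-5t), z(t) = C_1e^(4t)

Coefficient matrix A = [[-5, -9], [0, 4]].
Characteristic polynomial det(A - λI) = λ^2 + λ - 20 = 0.
Eigenvalues λ = 4, -5.
For λ=4: (A-λI) row 1 is [-9, -9], so an eigenvector is (-1, 1).
For λ=-5: (A-λI) row 1 is [0, -9], so an eigenvector is (1, 0).
General solution: C_1e^(4t)(-1,1) + C_2e^(-5t)(1,0).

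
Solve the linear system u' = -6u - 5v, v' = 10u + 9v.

Coefficient matrix A = [[-6, -5], [10, 9]].
Characteristic polynomial det(A - λI) = λ^2 - 3λ - 4 = 0.
Eigenvalues λ = 4, -1.
For λ=4: (A-λI) row 1 is [-10, -5], so an eigenvector is (1, -2).
For λ=-1: (A-λI) row 1 is [-5, -5], so an eigenvector is (-1, 1).
General solution: K_1e^(4t)(1,-2) + K_2e^(-t)(-1,1).

u(t) = K_1e^(4t) - K_2e^(-t), v(t) = -2K_1e^(4t) + K_2e^(-t)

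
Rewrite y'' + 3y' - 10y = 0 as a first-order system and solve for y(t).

y(t) = K_1e^(-5t) + K_2e^(2t)

Let x_1 = y, x_2 = y'. Then x_1' = x_2 and x_2' = 10x_1 - 3x_2.
A = [[0,1],[10,-3]]; det(A-λI) = λ^2 + 3λ - 10.
Eigenvalues λ = -5, 2 with eigenvectors (1,-5), (1,2).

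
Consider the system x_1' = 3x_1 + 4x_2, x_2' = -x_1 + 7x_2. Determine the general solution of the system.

Coefficient matrix A = [[3, 4], [-1, 7]].
Characteristic polynomial det(A - λI) = λ^2 - 10λ + 25 = 0.
Single eigenvalue λ = 5 with algebraic multiplicity 2.
Eigenvector v = (2,1); generalized eigenvector w with (A-λI)w=v is (-3,-1).
General solution: e^(5t)[c_1·v + c_2·(t·v + w)].

x_1(t) = 2c_1e^(5t) + 2c_2te^(5t) - 3c_2e^(5t), x_2(t) = c_1e^(5t) + c_2te^(5t) - c_2e^(5t)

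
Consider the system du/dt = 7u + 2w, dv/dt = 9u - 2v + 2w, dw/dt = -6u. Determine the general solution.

Coefficient matrix A = [[7, 0, 2], [9, -2, 2], [-6, 0, 0]].
det(A - λI) = 0 gives eigenvalues λ = 4, -2, 3.
For λ=4: eigenvector (2,2,-3).
For λ=-2: eigenvector (0,1,0).
For λ=3: eigenvector (1,1,-2).
General solution: C_1e^(4t)(2,2,-3) + C_2e^(-2t)(0,1,0) + C_3e^(3t)(1,1,-2).

u(t) = 2C_1e^(4t) + C_3e^(3t), v(t) = 2C_1e^(4t) + C_2e^(-2t) + C_3e^(3t), w(t) = -3C_1e^(4t) - 2C_3e^(3t)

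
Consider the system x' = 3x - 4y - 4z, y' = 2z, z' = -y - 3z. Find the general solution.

x(t) = C_2e^(3t) + C_3e^(-t), y(t) = C_1e^(-2t) + 2C_3e^(-t), z(t) = -C_1e^(-2t) - C_3e^(-t)

Coefficient matrix A = [[3, -4, -4], [0, 0, 2], [0, -1, -3]].
det(A - λI) = 0 gives eigenvalues λ = -2, 3, -1.
For λ=-2: eigenvector (0,1,-1).
For λ=3: eigenvector (1,0,0).
For λ=-1: eigenvector (1,2,-1).
General solution: C_1e^(-2t)(0,1,-1) + C_2e^(3t)(1,0,0) + C_3e^(-t)(1,2,-1).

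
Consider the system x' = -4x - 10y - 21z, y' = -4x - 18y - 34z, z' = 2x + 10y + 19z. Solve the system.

Coefficient matrix A = [[-4, -10, -21], [-4, -18, -34], [2, 10, 19]].
det(A - λI) = 0 gives eigenvalues λ = -3, 2, -2.
For λ=-3: eigenvector (1,2,-1).
For λ=2: eigenvector (-2,-3,2).
For λ=-2: eigenvector (-1,-4,2).
General solution: c_1e^(-3t)(1,2,-1) + c_2e^(2t)(-2,-3,2) + c_3e^(-2t)(-1,-4,2).

x(t) = c_1e^(-3t) - 2c_2e^(2t) - c_3e^(-2t), y(t) = 2c_1e^(-3t) - 3c_2e^(2t) - 4c_3e^(-2t), z(t) = -c_1e^(-3t) + 2c_2e^(2t) + 2c_3e^(-2t)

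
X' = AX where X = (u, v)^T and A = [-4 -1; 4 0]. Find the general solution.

u(t) = -K_1e^(-2t) - K_2te^(-2t) + K_2e^(-2t), v(t) = 2K_1e^(-2t) + 2K_2te^(-2t) - K_2e^(-2t)

Coefficient matrix A = [[-4, -1], [4, 0]].
Characteristic polynomial det(A - λI) = λ^2 + 4λ + 4 = 0.
Single eigenvalue λ = -2 with algebraic multiplicity 2.
Eigenvector v = (-1,2); generalized eigenvector w with (A-λI)w=v is (1,-1).
General solution: e^(-2t)[K_1·v + K_2·(t·v + w)].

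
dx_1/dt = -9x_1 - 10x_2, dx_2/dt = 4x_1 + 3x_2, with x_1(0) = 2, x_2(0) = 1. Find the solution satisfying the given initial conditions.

x_1(t) = -11e^(-3t)sin(2t) + 2e^(-3t)cos(2t), x_2(t) = 7e^(-3t)sin(2t) + e^(-3t)cos(2t)

Coefficient matrix A = [[-9, -10], [4, 3]].
Characteristic polynomial det(A - λI) = λ^2 + 6λ + 13 = 0.
Eigenvalues λ = -3 ± 2i (complex conjugate pair).
For λ=-3+2i: an eigenvector is (-2,1) - i(1,-1) = (-2 - i, 1 + i).
A real fundamental pair from Re and Im of e^((-3+2i)t)v: X_1 = e^(-3t)(cos(2t)·(-2,1) + sin(2t)·(1,-1)), X_2 = e^(-3t)(sin(2t)·(-2,1) - cos(2t)·(1,-1)).
General solution: c_1X_1 + c_2X_2.
Applying x_1(0)=2, x_2(0)=1 gives c_1=-3, c_2=4.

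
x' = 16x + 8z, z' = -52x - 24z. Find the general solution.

Coefficient matrix A = [[16, 8], [-52, -24]].
Characteristic polynomial det(A - λI) = λ^2 + 8λ + 32 = 0.
Eigenvalues λ = -4 ± 4i (complex conjugate pair).
For λ=-4+4i: an eigenvector is (1,-2) - i(1,-3) = (1 - i, -2 + 3i).
A real fundamental pair from Re and Im of e^((-4+4i)t)v: X_1 = e^(-4t)(cos(4t)·(1,-2) + sin(4t)·(1,-3)), X_2 = e^(-4t)(sin(4t)·(1,-2) - cos(4t)·(1,-3)).
General solution: c_1X_1 + c_2X_2.

x(t) = c_1e^(-4t)sin(4t) + c_1e^(-4t)cos(4t) + c_2e^(-4t)sin(4t) - c_2e^(-4t)cos(4t), z(t) = -3c_1e^(-4t)sin(4t) - 2c_1e^(-4t)cos(4t) - 2c_2e^(-4t)sin(4t) + 3c_2e^(-4t)cos(4t)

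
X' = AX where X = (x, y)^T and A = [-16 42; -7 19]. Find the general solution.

x(t) = 3K_1e^(-2t) + 2K_2e^(5t), y(t) = K_1e^(-2t) + K_2e^(5t)

Coefficient matrix A = [[-16, 42], [-7, 19]].
Characteristic polynomial det(A - λI) = λ^2 - 3λ - 10 = 0.
Eigenvalues λ = -2, 5.
For λ=-2: (A-λI) row 1 is [-14, 42], so an eigenvector is (3, 1).
For λ=5: (A-λI) row 1 is [-21, 42], so an eigenvector is (2, 1).
General solution: K_1e^(-2t)(3,1) + K_2e^(5t)(2,1).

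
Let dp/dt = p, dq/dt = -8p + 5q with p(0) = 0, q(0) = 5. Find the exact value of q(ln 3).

1215

A = [[1,0],[-8,5]]; eigenvalues λ = 5, 1.
Eigenvectors: (0,1) for λ=5, (-1,-2) for λ=1.
From the initial condition, c_1 = 5, c_2 = 0.
q(ln 3) = (5)(3^5)(1) + (0)(3^1)(-2) = 1215.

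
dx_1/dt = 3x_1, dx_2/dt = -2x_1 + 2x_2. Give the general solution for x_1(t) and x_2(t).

x_1(t) = -K_1e^(3t), x_2(t) = 2K_1e^(3t) - K_2e^(2t)

Coefficient matrix A = [[3, 0], [-2, 2]].
Characteristic polynomial det(A - λI) = λ^2 - 5λ + 6 = 0.
Eigenvalues λ = 3, 2.
For λ=3: (A-λI) row 2 is [-2, -1], so an eigenvector is (-1, 2).
For λ=2: (A-λI) row 1 is [1, 0], so an eigenvector is (0, -1).
General solution: K_1e^(3t)(-1,2) + K_2e^(2t)(0,-1).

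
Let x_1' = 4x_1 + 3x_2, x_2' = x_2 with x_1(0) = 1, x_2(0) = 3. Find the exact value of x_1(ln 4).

1012

A = [[4,3],[0,1]]; eigenvalues λ = 1, 4.
Eigenvectors: (1,-1) for λ=1, (1,0) for λ=4.
From the initial condition, c_1 = -3, c_2 = 4.
x_1(ln 4) = (-3)(4^1)(1) + (4)(4^4)(1) = 1012.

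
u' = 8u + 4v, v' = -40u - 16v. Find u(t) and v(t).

Coefficient matrix A = [[8, 4], [-40, -16]].
Characteristic polynomial det(A - λI) = λ^2 + 8λ + 32 = 0.
Eigenvalues λ = -4 ± 4i (complex conjugate pair).
For λ=-4+4i: an eigenvector is (1,-3) - i(0,-1) = (1, -3 + i).
A real fundamental pair from Re and Im of e^((-4+4i)t)v: X_1 = e^(-4t)(cos(4t)·(1,-3) + sin(4t)·(0,-1)), X_2 = e^(-4t)(sin(4t)·(1,-3) - cos(4t)·(0,-1)).
General solution: K_1X_1 + K_2X_2.

u(t) = K_1e^(-4t)cos(4t) + K_2e^(-4t)sin(4t), v(t) = -K_1e^(-4t)sin(4t) - 3K_1e^(-4t)cos(4t) - 3K_2e^(-4t)sin(4t) + K_2e^(-4t)cos(4t)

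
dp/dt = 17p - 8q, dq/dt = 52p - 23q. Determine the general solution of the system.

p(t) = C_1e^(-3t)sin(4t) + C_1e^(-3t)cos(4t) + C_2e^(-3t)sin(4t) - C_2e^(-3t)cos(4t), q(t) = 3C_1e^(-3t)sin(4t) + 2C_1e^(-3t)cos(4t) + 2C_2e^(-3t)sin(4t) - 3C_2e^(-3t)cos(4t)

Coefficient matrix A = [[17, -8], [52, -23]].
Characteristic polynomial det(A - λI) = λ^2 + 6λ + 25 = 0.
Eigenvalues λ = -3 ± 4i (complex conjugate pair).
For λ=-3+4i: an eigenvector is (1,2) - i(1,3) = (1 - i, 2 - 3i).
A real fundamental pair from Re and Im of e^((-3+4i)t)v: X_1 = e^(-3t)(cos(4t)·(1,2) + sin(4t)·(1,3)), X_2 = e^(-3t)(sin(4t)·(1,2) - cos(4t)·(1,3)).
General solution: C_1X_1 + C_2X_2.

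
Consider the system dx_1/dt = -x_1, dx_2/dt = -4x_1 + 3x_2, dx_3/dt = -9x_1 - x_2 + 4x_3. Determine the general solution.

x_1(t) = C_1e^(-t), x_2(t) = C_1e^(-t) + C_2e^(3t), x_3(t) = 2C_1e^(-t) + C_2e^(3t) + C_3e^(4t)

Coefficient matrix A = [[-1, 0, 0], [-4, 3, 0], [-9, -1, 4]].
det(A - λI) = 0 gives eigenvalues λ = -1, 3, 4.
For λ=-1: eigenvector (1,1,2).
For λ=3: eigenvector (0,1,1).
For λ=4: eigenvector (0,0,1).
General solution: C_1e^(-t)(1,1,2) + C_2e^(3t)(0,1,1) + C_3e^(4t)(0,0,1).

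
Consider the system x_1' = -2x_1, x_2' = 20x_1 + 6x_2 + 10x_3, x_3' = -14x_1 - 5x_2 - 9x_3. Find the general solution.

x_1(t) = C_1e^(-2t), x_2(t) = 2C_2e^(t) + C_3e^(-4t), x_3(t) = -2C_1e^(-2t) - C_2e^(t) - C_3e^(-4t)

Coefficient matrix A = [[-2, 0, 0], [20, 6, 10], [-14, -5, -9]].
det(A - λI) = 0 gives eigenvalues λ = -2, 1, -4.
For λ=-2: eigenvector (1,0,-2).
For λ=1: eigenvector (0,2,-1).
For λ=-4: eigenvector (0,1,-1).
General solution: C_1e^(-2t)(1,0,-2) + C_2e^(t)(0,2,-1) + C_3e^(-4t)(0,1,-1).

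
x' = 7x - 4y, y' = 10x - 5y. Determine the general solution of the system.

Coefficient matrix A = [[7, -4], [10, -5]].
Characteristic polynomial det(A - λI) = λ^2 - 2λ + 5 = 0.
Eigenvalues λ = 1 ± 2i (complex conjugate pair).
For λ=1+2i: an eigenvector is (1,1) - i(1,2) = (1 - i, 1 - 2i).
A real fundamental pair from Re and Im of e^((1+2i)t)v: X_1 = e^(t)(cos(2t)·(1,1) + sin(2t)·(1,2)), X_2 = e^(t)(sin(2t)·(1,1) - cos(2t)·(1,2)).
General solution: c_1X_1 + c_2X_2.

x(t) = c_1e^(t)sin(2t) + c_1e^(t)cos(2t) + c_2e^(t)sin(2t) - c_2e^(t)cos(2t), y(t) = 2c_1e^(t)sin(2t) + c_1e^(t)cos(2t) + c_2e^(t)sin(2t) - 2c_2e^(t)cos(2t)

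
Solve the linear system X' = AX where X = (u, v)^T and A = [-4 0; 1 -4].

Coefficient matrix A = [[-4, 0], [1, -4]].
Characteristic polynomial det(A - λI) = λ^2 + 8λ + 16 = 0.
Single eigenvalue λ = -4 with algebraic multiplicity 2.
Eigenvector v = (0,-1); generalized eigenvector w with (A-λI)w=v is (-1,-3).
General solution: e^(-4t)[K_1·v + K_2·(t·v + w)].

u(t) = -K_2e^(-4t), v(t) = -K_1e^(-4t) - K_2te^(-4t) - 3K_2e^(-4t)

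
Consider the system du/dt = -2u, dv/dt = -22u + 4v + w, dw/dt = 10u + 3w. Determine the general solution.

u(t) = C_1e^(-2t), v(t) = 4C_1e^(-2t) - C_2e^(3t) + C_3e^(4t), w(t) = -2C_1e^(-2t) + C_2e^(3t)

Coefficient matrix A = [[-2, 0, 0], [-22, 4, 1], [10, 0, 3]].
det(A - λI) = 0 gives eigenvalues λ = -2, 3, 4.
For λ=-2: eigenvector (1,4,-2).
For λ=3: eigenvector (0,-1,1).
For λ=4: eigenvector (0,1,0).
General solution: C_1e^(-2t)(1,4,-2) + C_2e^(3t)(0,-1,1) + C_3e^(4t)(0,1,0).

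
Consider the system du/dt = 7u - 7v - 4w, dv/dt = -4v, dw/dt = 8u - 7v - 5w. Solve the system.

u(t) = C_1e^(-t) + C_2e^(-4t) - C_3e^(3t), v(t) = C_2e^(-4t), w(t) = 2C_1e^(-t) + C_2e^(-4t) - C_3e^(3t)

Coefficient matrix A = [[7, -7, -4], [0, -4, 0], [8, -7, -5]].
det(A - λI) = 0 gives eigenvalues λ = -1, -4, 3.
For λ=-1: eigenvector (1,0,2).
For λ=-4: eigenvector (1,1,1).
For λ=3: eigenvector (-1,0,-1).
General solution: C_1e^(-t)(1,0,2) + C_2e^(-4t)(1,1,1) + C_3e^(3t)(-1,0,-1).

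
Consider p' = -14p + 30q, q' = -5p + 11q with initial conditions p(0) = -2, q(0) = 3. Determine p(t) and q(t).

Coefficient matrix A = [[-14, 30], [-5, 11]].
Characteristic polynomial det(A - λI) = λ^2 + 3λ - 4 = 0.
Eigenvalues λ = 1, -4.
For λ=1: (A-λI) row 1 is [-15, 30], so an eigenvector is (2, 1).
For λ=-4: (A-λI) row 1 is [-10, 30], so an eigenvector is (-3, -1).
General solution: c_1e^(t)(2,1) + c_2e^(-4t)(-3,-1).
Applying p(0)=-2, q(0)=3 gives c_1=11, c_2=8.

p(t) = 22e^(t) - 24e^(-4t), q(t) = 11e^(t) - 8e^(-4t)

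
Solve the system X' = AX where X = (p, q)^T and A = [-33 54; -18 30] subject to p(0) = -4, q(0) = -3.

p(t) = -6e^(3t) + 2e^(-6t), q(t) = -4e^(3t) + e^(-6t)

Coefficient matrix A = [[-33, 54], [-18, 30]].
Characteristic polynomial det(A - λI) = λ^2 + 3λ - 18 = 0.
Eigenvalues λ = -6, 3.
For λ=-6: (A-λI) row 1 is [-27, 54], so an eigenvector is (-2, -1).
For λ=3: (A-λI) row 1 is [-36, 54], so an eigenvector is (-3, -2).
General solution: c_1e^(-6t)(-2,-1) + c_2e^(3t)(-3,-2).
Applying p(0)=-4, q(0)=-3 gives c_1=-1, c_2=2.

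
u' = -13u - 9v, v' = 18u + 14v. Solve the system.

Coefficient matrix A = [[-13, -9], [18, 14]].
Characteristic polynomial det(A - λI) = λ^2 - λ - 20 = 0.
Eigenvalues λ = -4, 5.
For λ=-4: (A-λI) row 1 is [-9, -9], so an eigenvector is (1, -1).
For λ=5: (A-λI) row 1 is [-18, -9], so an eigenvector is (-1, 2).
General solution: C_1e^(-4t)(1,-1) + C_2e^(5t)(-1,2).

u(t) = C_1e^(-4t) - C_2e^(5t), v(t) = -C_1e^(-4t) + 2C_2e^(5t)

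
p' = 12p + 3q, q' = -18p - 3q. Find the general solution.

p(t) = -K_1e^(6t) + K_2e^(3t), q(t) = 2K_1e^(6t) - 3K_2e^(3t)

Coefficient matrix A = [[12, 3], [-18, -3]].
Characteristic polynomial det(A - λI) = λ^2 - 9λ + 18 = 0.
Eigenvalues λ = 6, 3.
For λ=6: (A-λI) row 1 is [6, 3], so an eigenvector is (-1, 2).
For λ=3: (A-λI) row 1 is [9, 3], so an eigenvector is (1, -3).
General solution: K_1e^(6t)(-1,2) + K_2e^(3t)(1,-3).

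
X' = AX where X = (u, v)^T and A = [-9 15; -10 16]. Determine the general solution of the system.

u(t) = -3c_1e^(t) + c_2e^(6t), v(t) = -2c_1e^(t) + c_2e^(6t)

Coefficient matrix A = [[-9, 15], [-10, 16]].
Characteristic polynomial det(A - λI) = λ^2 - 7λ + 6 = 0.
Eigenvalues λ = 1, 6.
For λ=1: (A-λI) row 1 is [-10, 15], so an eigenvector is (-3, -2).
For λ=6: (A-λI) row 1 is [-15, 15], so an eigenvector is (1, 1).
General solution: c_1e^(t)(-3,-2) + c_2e^(6t)(1,1).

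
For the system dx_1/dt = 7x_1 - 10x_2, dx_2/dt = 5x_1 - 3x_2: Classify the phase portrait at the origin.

A = [[7,-10],[5,-3]]; det(A-λI) = λ^2 - 4λ + 29.
λ = 2 ± 5i: positive real part.

unstable spiral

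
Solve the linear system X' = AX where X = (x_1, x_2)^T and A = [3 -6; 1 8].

Coefficient matrix A = [[3, -6], [1, 8]].
Characteristic polynomial det(A - λI) = λ^2 - 11λ + 30 = 0.
Eigenvalues λ = 5, 6.
For λ=5: (A-λI) row 1 is [-2, -6], so an eigenvector is (3, -1).
For λ=6: (A-λI) row 1 is [-3, -6], so an eigenvector is (-2, 1).
General solution: K_1e^(5t)(3,-1) + K_2e^(6t)(-2,1).

x_1(t) = 3K_1e^(5t) - 2K_2e^(6t), x_2(t) = -K_1e^(5t) + K_2e^(6t)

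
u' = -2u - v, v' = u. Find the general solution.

Coefficient matrix A = [[-2, -1], [1, 0]].
Characteristic polynomial det(A - λI) = λ^2 + 2λ + 1 = 0.
Single eigenvalue λ = -1 with algebraic multiplicity 2.
Eigenvector v = (1,-1); generalized eigenvector w with (A-λI)w=v is (1,-2).
General solution: e^(-t)[C_1·v + C_2·(t·v + w)].

u(t) = C_1e^(-t) + C_2te^(-t) + C_2e^(-t), v(t) = -C_1e^(-t) - C_2te^(-t) - 2C_2e^(-t)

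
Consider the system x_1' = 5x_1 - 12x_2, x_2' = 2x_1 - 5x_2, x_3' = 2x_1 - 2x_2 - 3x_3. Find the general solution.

Coefficient matrix A = [[5, -12, 0], [2, -5, 0], [2, -2, -3]].
det(A - λI) = 0 gives eigenvalues λ = 1, -1, -3.
For λ=1: eigenvector (3,1,1).
For λ=-1: eigenvector (2,1,1).
For λ=-3: eigenvector (0,0,1).
General solution: K_1e^(t)(3,1,1) + K_2e^(-t)(2,1,1) + K_3e^(-3t)(0,0,1).

x_1(t) = 3K_1e^(t) + 2K_2e^(-t), x_2(t) = K_1e^(t) + K_2e^(-t), x_3(t) = K_1e^(t) + K_2e^(-t) + K_3e^(-3t)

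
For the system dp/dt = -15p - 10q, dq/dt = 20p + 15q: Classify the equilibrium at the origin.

A = [[-15,-10],[20,15]]; det(A-λI) = λ^2 - 25.
λ = 5, -5: opposite signs.

saddle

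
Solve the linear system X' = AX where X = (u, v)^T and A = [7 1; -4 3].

Coefficient matrix A = [[7, 1], [-4, 3]].
Characteristic polynomial det(A - λI) = λ^2 - 10λ + 25 = 0.
Single eigenvalue λ = 5 with algebraic multiplicity 2.
Eigenvector v = (-1,2); generalized eigenvector w with (A-λI)w=v is (-2,3).
General solution: e^(5t)[c_1·v + c_2·(t·v + w)].

u(t) = -c_1e^(5t) - c_2te^(5t) - 2c_2e^(5t), v(t) = 2c_1e^(5t) + 2c_2te^(5t) + 3c_2e^(5t)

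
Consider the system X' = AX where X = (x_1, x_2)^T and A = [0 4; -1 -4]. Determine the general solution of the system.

Coefficient matrix A = [[0, 4], [-1, -4]].
Characteristic polynomial det(A - λI) = λ^2 + 4λ + 4 = 0.
Single eigenvalue λ = -2 with algebraic multiplicity 2.
Eigenvector v = (2,-1); generalized eigenvector w with (A-λI)w=v is (3,-1).
General solution: e^(-2t)[K_1·v + K_2·(t·v + w)].

x_1(t) = 2K_1e^(-2t) + 2K_2te^(-2t) + 3K_2e^(-2t), x_2(t) = -K_1e^(-2t) - K_2te^(-2t) - K_2e^(-2t)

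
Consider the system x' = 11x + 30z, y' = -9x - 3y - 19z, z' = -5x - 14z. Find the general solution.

Coefficient matrix A = [[11, 0, 30], [-9, -3, -19], [-5, 0, -14]].
det(A - λI) = 0 gives eigenvalues λ = -4, -3, 1.
For λ=-4: eigenvector (-2,1,1).
For λ=-3: eigenvector (0,1,0).
For λ=1: eigenvector (3,-2,-1).
General solution: C_1e^(-4t)(-2,1,1) + C_2e^(-3t)(0,1,0) + C_3e^(t)(3,-2,-1).

x(t) = -2C_1e^(-4t) + 3C_3e^(t), y(t) = C_1e^(-4t) + C_2e^(-3t) - 2C_3e^(t), z(t) = C_1e^(-4t) - C_3e^(t)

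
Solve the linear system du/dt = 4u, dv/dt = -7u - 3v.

Coefficient matrix A = [[4, 0], [-7, -3]].
Characteristic polynomial det(A - λI) = λ^2 - λ - 12 = 0.
Eigenvalues λ = 4, -3.
For λ=4: (A-λI) row 2 is [-7, -7], so an eigenvector is (1, -1).
For λ=-3: (A-λI) row 1 is [7, 0], so an eigenvector is (0, 1).
General solution: c_1e^(4t)(1,-1) + c_2e^(-3t)(0,1).

u(t) = c_1e^(4t), v(t) = -c_1e^(4t) + c_2e^(-3t)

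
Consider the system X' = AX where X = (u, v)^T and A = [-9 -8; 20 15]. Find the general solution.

Coefficient matrix A = [[-9, -8], [20, 15]].
Characteristic polynomial det(A - λI) = λ^2 - 6λ + 25 = 0.
Eigenvalues λ = 3 ± 4i (complex conjugate pair).
For λ=3+4i: an eigenvector is (1,-2) - i(1,-1) = (1 - i, -2 + i).
A real fundamental pair from Re and Im of e^((3+4i)t)v: X_1 = e^(3t)(cos(4t)·(1,-2) + sin(4t)·(1,-1)), X_2 = e^(3t)(sin(4t)·(1,-2) - cos(4t)·(1,-1)).
General solution: c_1X_1 + c_2X_2.

u(t) = c_1e^(3t)sin(4t) + c_1e^(3t)cos(4t) + c_2e^(3t)sin(4t) - c_2e^(3t)cos(4t), v(t) = -c_1e^(3t)sin(4t) - 2c_1e^(3t)cos(4t) - 2c_2e^(3t)sin(4t) + c_2e^(3t)cos(4t)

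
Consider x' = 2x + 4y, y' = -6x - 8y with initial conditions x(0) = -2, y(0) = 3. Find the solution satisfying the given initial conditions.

x(t) = -2e^(-4t), y(t) = 3e^(-4t)

Coefficient matrix A = [[2, 4], [-6, -8]].
Characteristic polynomial det(A - λI) = λ^2 + 6λ + 8 = 0.
Eigenvalues λ = -2, -4.
For λ=-2: (A-λI) row 1 is [4, 4], so an eigenvector is (-1, 1).
For λ=-4: (A-λI) row 1 is [6, 4], so an eigenvector is (2, -3).
General solution: K_1e^(-2t)(-1,1) + K_2e^(-4t)(2,-3).
Applying x(0)=-2, y(0)=3 gives K_1=0, K_2=-1.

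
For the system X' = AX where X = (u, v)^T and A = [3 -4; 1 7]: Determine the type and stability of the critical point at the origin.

unstable improper node

A = [[3,-4],[1,7]]; det(A-λI) = λ^2 - 10λ + 25.
repeated λ = 5 with a single eigenvector.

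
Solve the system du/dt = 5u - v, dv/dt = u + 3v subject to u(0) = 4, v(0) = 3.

Coefficient matrix A = [[5, -1], [1, 3]].
Characteristic polynomial det(A - λI) = λ^2 - 8λ + 16 = 0.
Single eigenvalue λ = 4 with algebraic multiplicity 2.
Eigenvector v = (1,1); generalized eigenvector w with (A-λI)w=v is (2,1).
General solution: e^(4t)[c_1·v + c_2·(t·v + w)].
Applying u(0)=4, v(0)=3 gives c_1=2, c_2=1.

u(t) = te^(4t) + 4e^(4t), v(t) = te^(4t) + 3e^(4t)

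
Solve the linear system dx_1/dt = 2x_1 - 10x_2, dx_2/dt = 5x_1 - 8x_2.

x_1(t) = c_1e^(-3t)sin(5t) - c_1e^(-3t)cos(5t) - c_2e^(-3t)sin(5t) - c_2e^(-3t)cos(5t), x_2(t) = -c_1e^(-3t)cos(5t) - c_2e^(-3t)sin(5t)

Coefficient matrix A = [[2, -10], [5, -8]].
Characteristic polynomial det(A - λI) = λ^2 + 6λ + 34 = 0.
Eigenvalues λ = -3 ± 5i (complex conjugate pair).
For λ=-3+5i: an eigenvector is (-1,-1) - i(1,0) = (-1 - i, -1).
A real fundamental pair from Re and Im of e^((-3+5i)t)v: X_1 = e^(-3t)(cos(5t)·(-1,-1) + sin(5t)·(1,0)), X_2 = e^(-3t)(sin(5t)·(-1,-1) - cos(5t)·(1,0)).
General solution: c_1X_1 + c_2X_2.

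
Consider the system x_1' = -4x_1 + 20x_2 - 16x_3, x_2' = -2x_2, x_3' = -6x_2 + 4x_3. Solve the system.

x_1(t) = c_1e^(-4t) + 2c_2e^(-2t) - 2c_3e^(4t), x_2(t) = c_2e^(-2t), x_3(t) = c_2e^(-2t) + c_3e^(4t)

Coefficient matrix A = [[-4, 20, -16], [0, -2, 0], [0, -6, 4]].
det(A - λI) = 0 gives eigenvalues λ = -4, -2, 4.
For λ=-4: eigenvector (1,0,0).
For λ=-2: eigenvector (2,1,1).
For λ=4: eigenvector (-2,0,1).
General solution: c_1e^(-4t)(1,0,0) + c_2e^(-2t)(2,1,1) + c_3e^(4t)(-2,0,1).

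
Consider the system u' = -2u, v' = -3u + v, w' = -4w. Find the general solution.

Coefficient matrix A = [[-2, 0, 0], [-3, 1, 0], [0, 0, -4]].
det(A - λI) = 0 gives eigenvalues λ = -4, 1, -2.
For λ=-4: eigenvector (0,0,-1).
For λ=1: eigenvector (0,1,0).
For λ=-2: eigenvector (1,1,0).
General solution: C_1e^(-4t)(0,0,-1) + C_2e^(t)(0,1,0) + C_3e^(-2t)(1,1,0).

u(t) = C_3e^(-2t), v(t) = C_2e^(t) + C_3e^(-2t), w(t) = -C_1e^(-4t)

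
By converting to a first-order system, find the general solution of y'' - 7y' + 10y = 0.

Let x_1 = y, x_2 = y'. Then x_1' = x_2 and x_2' = -10x_1 + 7x_2.
A = [[0,1],[-10,7]]; det(A-λI) = λ^2 - 7λ + 10.
Eigenvalues λ = 5, 2 with eigenvectors (1,5), (1,2).

y(t) = C_1e^(5t) + C_2e^(2t)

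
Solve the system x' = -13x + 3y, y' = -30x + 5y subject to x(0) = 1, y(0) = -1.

x(t) = -4e^(-4t)sin(3t) + e^(-4t)cos(3t), y(t) = -13e^(-4t)sin(3t) - e^(-4t)cos(3t)

Coefficient matrix A = [[-13, 3], [-30, 5]].
Characteristic polynomial det(A - λI) = λ^2 + 8λ + 25 = 0.
Eigenvalues λ = -4 ± 3i (complex conjugate pair).
For λ=-4+3i: an eigenvector is (-1,-3) - i(0,1) = (-1, -3 - i).
A real fundamental pair from Re and Im of e^((-4+3i)t)v: X_1 = e^(-4t)(cos(3t)·(-1,-3) + sin(3t)·(0,1)), X_2 = e^(-4t)(sin(3t)·(-1,-3) - cos(3t)·(0,1)).
General solution: C_1X_1 + C_2X_2.
Applying x(0)=1, y(0)=-1 gives C_1=-1, C_2=4.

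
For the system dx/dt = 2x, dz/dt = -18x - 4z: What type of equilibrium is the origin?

saddle

A = [[2,0],[-18,-4]]; det(A-λI) = λ^2 + 2λ - 8.
λ = -4, 2: opposite signs.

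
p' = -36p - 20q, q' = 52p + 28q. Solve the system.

p(t) = -2C_1e^(-4t)sin(4t) - C_1e^(-4t)cos(4t) - C_2e^(-4t)sin(4t) + 2C_2e^(-4t)cos(4t), q(t) = 3C_1e^(-4t)sin(4t) + 2C_1e^(-4t)cos(4t) + 2C_2e^(-4t)sin(4t) - 3C_2e^(-4t)cos(4t)

Coefficient matrix A = [[-36, -20], [52, 28]].
Characteristic polynomial det(A - λI) = λ^2 + 8λ + 32 = 0.
Eigenvalues λ = -4 ± 4i (complex conjugate pair).
For λ=-4+4i: an eigenvector is (-1,2) - i(-2,3) = (-1 + 2i, 2 - 3i).
A real fundamental pair from Re and Im of e^((-4+4i)t)v: X_1 = e^(-4t)(cos(4t)·(-1,2) + sin(4t)·(-2,3)), X_2 = e^(-4t)(sin(4t)·(-1,2) - cos(4t)·(-2,3)).
General solution: C_1X_1 + C_2X_2.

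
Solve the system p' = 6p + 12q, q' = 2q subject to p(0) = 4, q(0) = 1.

Coefficient matrix A = [[6, 12], [0, 2]].
Characteristic polynomial det(A - λI) = λ^2 - 8λ + 12 = 0.
Eigenvalues λ = 2, 6.
For λ=2: (A-λI) row 1 is [4, 12], so an eigenvector is (3, -1).
For λ=6: (A-λI) row 1 is [0, 12], so an eigenvector is (1, 0).
General solution: C_1e^(2t)(3,-1) + C_2e^(6t)(1,0).
Applying p(0)=4, q(0)=1 gives C_1=-1, C_2=7.

p(t) = 7e^(6t) - 3e^(2t), q(t) = e^(2t)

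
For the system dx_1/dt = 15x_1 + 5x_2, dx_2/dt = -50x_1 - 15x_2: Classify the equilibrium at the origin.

center

A = [[15,5],[-50,-15]]; det(A-λI) = λ^2 + 25.
λ = 0 ± 5i: zero real part.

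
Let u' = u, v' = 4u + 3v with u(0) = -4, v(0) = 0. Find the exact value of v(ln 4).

A = [[1,0],[4,3]]; eigenvalues λ = 1, 3.
Eigenvectors: (1,-2) for λ=1, (0,1) for λ=3.
From the initial condition, c_1 = -4, c_2 = -8.
v(ln 4) = (-4)(4^1)(-2) + (-8)(4^3)(1) = -480.

-480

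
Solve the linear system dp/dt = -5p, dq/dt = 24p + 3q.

p(t) = -c_1e^(-5t), q(t) = 3c_1e^(-5t) + c_2e^(3t)

Coefficient matrix A = [[-5, 0], [24, 3]].
Characteristic polynomial det(A - λI) = λ^2 + 2λ - 15 = 0.
Eigenvalues λ = -5, 3.
For λ=-5: (A-λI) row 2 is [24, 8], so an eigenvector is (-1, 3).
For λ=3: (A-λI) row 1 is [-8, 0], so an eigenvector is (0, 1).
General solution: c_1e^(-5t)(-1,3) + c_2e^(3t)(0,1).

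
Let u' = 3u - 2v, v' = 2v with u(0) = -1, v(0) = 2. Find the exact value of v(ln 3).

18

A = [[3,-2],[0,2]]; eigenvalues λ = 2, 3.
Eigenvectors: (-2,-1) for λ=2, (1,0) for λ=3.
From the initial condition, c_1 = -2, c_2 = -5.
v(ln 3) = (-2)(3^2)(-1) + (-5)(3^3)(0) = 18.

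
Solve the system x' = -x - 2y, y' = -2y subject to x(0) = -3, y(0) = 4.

Coefficient matrix A = [[-1, -2], [0, -2]].
Characteristic polynomial det(A - λI) = λ^2 + 3λ + 2 = 0.
Eigenvalues λ = -2, -1.
For λ=-2: (A-λI) row 1 is [1, -2], so an eigenvector is (-2, -1).
For λ=-1: (A-λI) row 1 is [0, -2], so an eigenvector is (-1, 0).
General solution: c_1e^(-2t)(-2,-1) + c_2e^(-t)(-1,0).
Applying x(0)=-3, y(0)=4 gives c_1=-4, c_2=11.

x(t) = -11e^(-t) + 8e^(-2t), y(t) = 4e^(-2t)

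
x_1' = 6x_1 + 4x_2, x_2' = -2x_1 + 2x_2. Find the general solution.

x_1(t) = K_1e^(4t)sin(2t) - K_1e^(4t)cos(2t) - K_2e^(4t)sin(2t) - K_2e^(4t)cos(2t), x_2(t) = K_1e^(4t)cos(2t) + K_2e^(4t)sin(2t)

Coefficient matrix A = [[6, 4], [-2, 2]].
Characteristic polynomial det(A - λI) = λ^2 - 8λ + 20 = 0.
Eigenvalues λ = 4 ± 2i (complex conjugate pair).
For λ=4+2i: an eigenvector is (-1,1) - i(1,0) = (-1 - i, 1).
A real fundamental pair from Re and Im of e^((4+2i)t)v: X_1 = e^(4t)(cos(2t)·(-1,1) + sin(2t)·(1,0)), X_2 = e^(4t)(sin(2t)·(-1,1) - cos(2t)·(1,0)).
General solution: K_1X_1 + K_2X_2.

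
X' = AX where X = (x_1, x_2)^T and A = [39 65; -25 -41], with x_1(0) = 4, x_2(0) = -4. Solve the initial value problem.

x_1(t) = -20e^(-t)sin(5t) + 4e^(-t)cos(5t), x_2(t) = 12e^(-t)sin(5t) - 4e^(-t)cos(5t)

Coefficient matrix A = [[39, 65], [-25, -41]].
Characteristic polynomial det(A - λI) = λ^2 + 2λ + 26 = 0.
Eigenvalues λ = -1 ± 5i (complex conjugate pair).
For λ=-1+5i: an eigenvector is (-2,1) - i(-3,2) = (-2 + 3i, 1 - 2i).
A real fundamental pair from Re and Im of e^((-1+5i)t)v: X_1 = e^(-t)(cos(5t)·(-2,1) + sin(5t)·(-3,2)), X_2 = e^(-t)(sin(5t)·(-2,1) - cos(5t)·(-3,2)).
General solution: c_1X_1 + c_2X_2.
Applying x_1(0)=4, x_2(0)=-4 gives c_1=4, c_2=4.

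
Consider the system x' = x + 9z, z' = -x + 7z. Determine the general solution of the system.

x(t) = -3K_1e^(4t) - 3K_2te^(4t) - 2K_2e^(4t), z(t) = -K_1e^(4t) - K_2te^(4t) - K_2e^(4t)

Coefficient matrix A = [[1, 9], [-1, 7]].
Characteristic polynomial det(A - λI) = λ^2 - 8λ + 16 = 0.
Single eigenvalue λ = 4 with algebraic multiplicity 2.
Eigenvector v = (-3,-1); generalized eigenvector w with (A-λI)w=v is (-2,-1).
General solution: e^(4t)[K_1·v + K_2·(t·v + w)].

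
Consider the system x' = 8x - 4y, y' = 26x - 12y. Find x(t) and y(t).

x(t) = -c_1e^(-2t)sin(2t) + c_1e^(-2t)cos(2t) + c_2e^(-2t)sin(2t) + c_2e^(-2t)cos(2t), y(t) = -2c_1e^(-2t)sin(2t) + 3c_1e^(-2t)cos(2t) + 3c_2e^(-2t)sin(2t) + 2c_2e^(-2t)cos(2t)

Coefficient matrix A = [[8, -4], [26, -12]].
Characteristic polynomial det(A - λI) = λ^2 + 4λ + 8 = 0.
Eigenvalues λ = -2 ± 2i (complex conjugate pair).
For λ=-2+2i: an eigenvector is (1,3) - i(-1,-2) = (1 + i, 3 + 2i).
A real fundamental pair from Re and Im of e^((-2+2i)t)v: X_1 = e^(-2t)(cos(2t)·(1,3) + sin(2t)·(-1,-2)), X_2 = e^(-2t)(sin(2t)·(1,3) - cos(2t)·(-1,-2)).
General solution: c_1X_1 + c_2X_2.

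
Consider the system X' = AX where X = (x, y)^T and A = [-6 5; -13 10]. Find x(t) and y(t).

x(t) = -2C_1e^(2t)sin(t) - C_1e^(2t)cos(t) - C_2e^(2t)sin(t) + 2C_2e^(2t)cos(t), y(t) = -3C_1e^(2t)sin(t) - 2C_1e^(2t)cos(t) - 2C_2e^(2t)sin(t) + 3C_2e^(2t)cos(t)

Coefficient matrix A = [[-6, 5], [-13, 10]].
Characteristic polynomial det(A - λI) = λ^2 - 4λ + 5 = 0.
Eigenvalues λ = 2 ± i (complex conjugate pair).
For λ=2+i: an eigenvector is (-1,-2) - i(-2,-3) = (-1 + 2i, -2 + 3i).
A real fundamental pair from Re and Im of e^((2+i)t)v: X_1 = e^(2t)(cos(t)·(-1,-2) + sin(t)·(-2,-3)), X_2 = e^(2t)(sin(t)·(-1,-2) - cos(t)·(-2,-3)).
General solution: C_1X_1 + C_2X_2.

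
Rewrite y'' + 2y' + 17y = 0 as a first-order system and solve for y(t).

y(t) = c_1e^(-t)cos(4t) + c_2e^(-t)sin(4t)

Let x_1 = y, x_2 = y'. Then x_1' = x_2 and x_2' = -17x_1 - 2x_2.
A = [[0,1],[-17,-2]]; det(A-λI) = λ^2 + 2λ + 17.
Eigenvalues λ = -1 ± 4i.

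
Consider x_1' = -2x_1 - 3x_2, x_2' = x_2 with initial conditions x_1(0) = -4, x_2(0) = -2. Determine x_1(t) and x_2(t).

Coefficient matrix A = [[-2, -3], [0, 1]].
Characteristic polynomial det(A - λI) = λ^2 + λ - 2 = 0.
Eigenvalues λ = -2, 1.
For λ=-2: (A-λI) row 1 is [0, -3], so an eigenvector is (1, 0).
For λ=1: (A-λI) row 1 is [-3, -3], so an eigenvector is (-1, 1).
General solution: C_1e^(-2t)(1,0) + C_2e^(t)(-1,1).
Applying x_1(0)=-4, x_2(0)=-2 gives C_1=-6, C_2=-2.

x_1(t) = 2e^(t) - 6e^(-2t), x_2(t) = -2e^(t)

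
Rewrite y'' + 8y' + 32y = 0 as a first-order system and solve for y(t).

Let x_1 = y, x_2 = y'. Then x_1' = x_2 and x_2' = -32x_1 - 8x_2.
A = [[0,1],[-32,-8]]; det(A-λI) = λ^2 + 8λ + 32.
Eigenvalues λ = -4 ± 4i.

y(t) = K_1e^(-4t)cos(4t) + K_2e^(-4t)sin(4t)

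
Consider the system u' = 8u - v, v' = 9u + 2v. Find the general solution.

Coefficient matrix A = [[8, -1], [9, 2]].
Characteristic polynomial det(A - λI) = λ^2 - 10λ + 25 = 0.
Single eigenvalue λ = 5 with algebraic multiplicity 2.
Eigenvector v = (1,3); generalized eigenvector w with (A-λI)w=v is (0,-1).
General solution: e^(5t)[C_1·v + C_2·(t·v + w)].

u(t) = C_1e^(5t) + C_2te^(5t), v(t) = 3C_1e^(5t) + 3C_2te^(5t) - C_2e^(5t)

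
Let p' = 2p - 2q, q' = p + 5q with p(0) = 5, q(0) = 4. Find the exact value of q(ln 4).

A = [[2,-2],[1,5]]; eigenvalues λ = 4, 3.
Eigenvectors: (1,-1) for λ=4, (-2,1) for λ=3.
From the initial condition, c_1 = -13, c_2 = -9.
q(ln 4) = (-13)(4^4)(-1) + (-9)(4^3)(1) = 2752.

2752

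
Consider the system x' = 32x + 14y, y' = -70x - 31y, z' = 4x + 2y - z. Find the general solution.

x(t) = -2K_1e^(-3t) + K_2e^(4t), y(t) = 5K_1e^(-3t) - 2K_2e^(4t), z(t) = -K_1e^(-3t) + K_3e^(-t)

Coefficient matrix A = [[32, 14, 0], [-70, -31, 0], [4, 2, -1]].
det(A - λI) = 0 gives eigenvalues λ = -3, 4, -1.
For λ=-3: eigenvector (-2,5,-1).
For λ=4: eigenvector (1,-2,0).
For λ=-1: eigenvector (0,0,1).
General solution: K_1e^(-3t)(-2,5,-1) + K_2e^(4t)(1,-2,0) + K_3e^(-t)(0,0,1).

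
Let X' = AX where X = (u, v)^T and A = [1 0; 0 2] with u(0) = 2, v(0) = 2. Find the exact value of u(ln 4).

A = [[1,0],[0,2]]; eigenvalues λ = 2, 1.
Eigenvectors: (0,-1) for λ=2, (1,0) for λ=1.
From the initial condition, c_1 = -2, c_2 = 2.
u(ln 4) = (-2)(4^2)(0) + (2)(4^1)(1) = 8.

8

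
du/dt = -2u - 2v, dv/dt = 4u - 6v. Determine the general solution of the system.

Coefficient matrix A = [[-2, -2], [4, -6]].
Characteristic polynomial det(A - λI) = λ^2 + 8λ + 20 = 0.
Eigenvalues λ = -4 ± 2i (complex conjugate pair).
For λ=-4+2i: an eigenvector is (0,-1) - i(1,1) = (0 - i, -1 - i).
A real fundamental pair from Re and Im of e^((-4+2i)t)v: X_1 = e^(-4t)(cos(2t)·(0,-1) + sin(2t)·(1,1)), X_2 = e^(-4t)(sin(2t)·(0,-1) - cos(2t)·(1,1)).
General solution: K_1X_1 + K_2X_2.

u(t) = K_1e^(-4t)sin(2t) - K_2e^(-4t)cos(2t), v(t) = K_1e^(-4t)sin(2t) - K_1e^(-4t)cos(2t) - K_2e^(-4t)sin(2t) - K_2e^(-4t)cos(2t)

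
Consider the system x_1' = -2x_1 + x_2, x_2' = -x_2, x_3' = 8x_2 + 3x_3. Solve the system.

x_1(t) = K_1e^(-2t) + K_2e^(-t), x_2(t) = K_2e^(-t), x_3(t) = -2K_2e^(-t) + K_3e^(3t)

Coefficient matrix A = [[-2, 1, 0], [0, -1, 0], [0, 8, 3]].
det(A - λI) = 0 gives eigenvalues λ = -2, -1, 3.
For λ=-2: eigenvector (1,0,0).
For λ=-1: eigenvector (1,1,-2).
For λ=3: eigenvector (0,0,1).
General solution: K_1e^(-2t)(1,0,0) + K_2e^(-t)(1,1,-2) + K_3e^(3t)(0,0,1).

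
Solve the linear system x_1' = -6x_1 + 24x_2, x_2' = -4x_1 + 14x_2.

Coefficient matrix A = [[-6, 24], [-4, 14]].
Characteristic polynomial det(A - λI) = λ^2 - 8λ + 12 = 0.
Eigenvalues λ = 6, 2.
For λ=6: (A-λI) row 1 is [-12, 24], so an eigenvector is (2, 1).
For λ=2: (A-λI) row 1 is [-8, 24], so an eigenvector is (-3, -1).
General solution: C_1e^(6t)(2,1) + C_2e^(2t)(-3,-1).

x_1(t) = 2C_1e^(6t) - 3C_2e^(2t), x_2(t) = C_1e^(6t) - C_2e^(2t)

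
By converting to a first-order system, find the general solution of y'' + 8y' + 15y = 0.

Let x_1 = y, x_2 = y'. Then x_1' = x_2 and x_2' = -15x_1 - 8x_2.
A = [[0,1],[-15,-8]]; det(A-λI) = λ^2 + 8λ + 15.
Eigenvalues λ = -5, -3 with eigenvectors (1,-5), (1,-3).

y(t) = K_1e^(-5t) + K_2e^(-3t)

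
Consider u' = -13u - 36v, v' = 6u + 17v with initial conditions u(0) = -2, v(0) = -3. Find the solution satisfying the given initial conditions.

Coefficient matrix A = [[-13, -36], [6, 17]].
Characteristic polynomial det(A - λI) = λ^2 - 4λ - 5 = 0.
Eigenvalues λ = 5, -1.
For λ=5: (A-λI) row 1 is [-18, -36], so an eigenvector is (2, -1).
For λ=-1: (A-λI) row 1 is [-12, -36], so an eigenvector is (-3, 1).
General solution: c_1e^(5t)(2,-1) + c_2e^(-t)(-3,1).
Applying u(0)=-2, v(0)=-3 gives c_1=11, c_2=8.

u(t) = 22e^(5t) - 24e^(-t), v(t) = -11e^(5t) + 8e^(-t)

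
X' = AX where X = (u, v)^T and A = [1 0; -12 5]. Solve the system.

u(t) = -c_2e^(t), v(t) = c_1e^(5t) - 3c_2e^(t)

Coefficient matrix A = [[1, 0], [-12, 5]].
Characteristic polynomial det(A - λI) = λ^2 - 6λ + 5 = 0.
Eigenvalues λ = 5, 1.
For λ=5: (A-λI) row 1 is [-4, 0], so an eigenvector is (0, 1).
For λ=1: (A-λI) row 2 is [-12, 4], so an eigenvector is (-1, -3).
General solution: c_1e^(5t)(0,1) + c_2e^(t)(-1,-3).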